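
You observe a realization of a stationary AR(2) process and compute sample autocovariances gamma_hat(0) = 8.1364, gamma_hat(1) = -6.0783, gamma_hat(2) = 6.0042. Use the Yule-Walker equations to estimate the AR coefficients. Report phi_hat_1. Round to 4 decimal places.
\hat\phi_{1} = -0.4430

The Yule-Walker equations for an AR(p) process read, in matrix form,
  Gamma_p phi = r_p,   with   (Gamma_p)_{ij} = gamma(|i - j|),
                       (r_p)_i = gamma(i),   i,j = 1..p.
Substitute the sample gammas (Toeplitz matrix and right-hand side of size 2):
  Gamma_p = [[8.1364, -6.0783], [-6.0783, 8.1364]]
  r_p     = [-6.0783, 6.0042]
Written out:
  8.1364 phi_1 - 6.0783 phi_2 = -6.0783
  -6.0783 phi_1 + 8.1364 phi_2 = 6.0042
Solve by Cramer's rule:
  det = gamma(0)^2 - gamma(1)^2 = (8.1364)^2 - (-6.0783)^2 = 66.20100496 - 36.94573089 = 29.25527407
  phi_hat_1 = [gamma(1) gamma(0) - gamma(1) gamma(2)] / det = [(-6.0783)(8.1364) - (-6.0783)(6.0042)] / 29.25527407 = -12.96015126 / 29.25527407 = -0.443
  phi_hat_2 = [gamma(0) gamma(2) - gamma(1)^2] / det = [(8.1364)(6.0042) - (-6.0783)^2] / 29.25527407 = 11.90684199 / 29.25527407 = 0.407
So phi_hat = [-0.4430, 0.4070].
Therefore phi_hat_1 = -0.4430.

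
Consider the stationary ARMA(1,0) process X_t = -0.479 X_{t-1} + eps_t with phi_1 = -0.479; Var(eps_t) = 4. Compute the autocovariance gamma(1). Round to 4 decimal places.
\gamma(1) = -2.4865

Multiply the model equation by X_{t-k} and take expectations. With theta_0 = psi_0 = 1 and psi_j the MA(infinity) weights, this gives
  gamma(k) - sum_i phi_i gamma(k-i) = c_k,
  c_k = sigma^2 * sum_{j=k..q} theta_j psi_{j-k}   (c_k = 0 for k > q),
using gamma(-m) = gamma(m).
Pure AR (q = 0): c_0 = sigma^2 = 4, c_k = 0 for k >= 1.
Equations for k = 0 and k = 1 (AR order 1):
  gamma(0) = phi_1 gamma(1) + c_0
  gamma(1) = phi_1 gamma(0) + c_1
Substituting the second into the first: gamma(0) (1 - phi_1^2) = c_0 + phi_1 c_1, so
  gamma(0) = c_0 / (1 - phi_1^2) = 4 / (1 - (-0.479)^2) = 4 / 0.770559 = 5.191037.
  gamma(1) = phi_1 gamma(0) = (-0.479)(5.191037) = -2.486507.
Therefore gamma(1) = -2.4865 (to 4 decimal places).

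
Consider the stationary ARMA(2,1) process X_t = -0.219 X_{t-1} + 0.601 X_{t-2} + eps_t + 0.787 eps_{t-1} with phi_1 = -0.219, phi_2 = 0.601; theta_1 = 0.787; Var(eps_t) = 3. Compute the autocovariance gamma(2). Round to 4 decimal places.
\gamma(2) = 2.3660

Multiply the model equation by X_{t-k} and take expectations. With theta_0 = psi_0 = 1 and psi_j the MA(infinity) weights, this gives
  gamma(k) - sum_i phi_i gamma(k-i) = c_k,
  c_k = sigma^2 * sum_{j=k..q} theta_j psi_{j-k}   (c_k = 0 for k > q),
using gamma(-m) = gamma(m).
psi-weights needed (psi_j = theta_j + sum_i phi_i psi_{j-i}):
  psi_1 = theta_1 + phi_1 = 0.787 + (-0.219) = 0.568
Right-hand sides:
  c_0 = sigma^2 (1 + theta_1 psi_1) = 3 * (1 + (0.787)(0.568)) = 3 * 1.447016 = 4.341048
  c_1 = sigma^2 theta_1 = 3 * (0.787) = 2.361
  c_2 = 0
Equations for k = 0, 1, 2 (AR order 2, c_2 = 0):
  (E0) gamma(0) = phi_1 gamma(1) + phi_2 gamma(2) + c_0
  (E1) gamma(1) = phi_1 gamma(0) + phi_2 gamma(1) + c_1
  (E2) gamma(2) = phi_1 gamma(1) + phi_2 gamma(0)
From (E1): gamma(1) = A gamma(0) + B with
  A = phi_1 / (1 - phi_2) = -0.219 / 0.399 = -0.548872,   B = c_1 / (1 - phi_2) = 2.361 / 0.399 = 5.917293.
Insert (E2) into (E0): gamma(0) (1 - phi_2^2) = phi_1 (1 + phi_2) gamma(1) + c_0.
  phi_1 (1 + phi_2) = (-0.219)(1.601) = -0.350619,   1 - phi_2^2 = 0.638799.
Replace gamma(1) by A gamma(0) + B and collect gamma(0):
  gamma(0) [0.638799 - (-0.350619)(-0.548872)] = (-0.350619)(5.917293) + 4.341048
  gamma(0) * 0.446354 = 2.266333
  gamma(0) = 2.266333 / 0.446354 = 5.077433.
  gamma(1) = A gamma(0) + B = (-0.548872)(5.077433) + (5.917293) = 3.130431.
  gamma(2) = phi_1 gamma(1) + phi_2 gamma(0) = (-0.219)(3.130431) + (0.601)(5.077433) = 2.365973.
Therefore gamma(2) = 2.3660 (to 4 decimal places).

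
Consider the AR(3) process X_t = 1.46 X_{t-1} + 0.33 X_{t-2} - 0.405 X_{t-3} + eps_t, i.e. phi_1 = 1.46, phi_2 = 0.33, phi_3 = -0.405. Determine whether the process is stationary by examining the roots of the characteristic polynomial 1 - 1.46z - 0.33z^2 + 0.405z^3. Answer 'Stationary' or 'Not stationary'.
\text{Not stationary}

The AR(p) characteristic polynomial is P(z) = 1 - 1.46z - 0.33z^2 + 0.405z^3.
Stationarity requires all roots to lie outside the unit circle, i.e. |z| > 1 for every root.
Degree 3: look for a simple real root z0 first, then factor out (1 - z/z0) and solve the remaining quadratic.
Testing z0 = 2: P(2) = 1 + (-1.46)(2) + (-0.33)(2)^2 + (0.405)(2)^3
  = 1 + (-2.92) + (-1.32) + (3.24) = 0.  So z_0 = 2 is a root, |z_0| = 2.
Divide out the factor (1 - 0.5 z) = (1 - z/z0) (since 1/z0 = 0.5):
  P(z) = (1 - 0.5 z)(1 + (-0.96) z + (-0.81) z^2)
  [check: z-coef -0.96 - (0.5) = -1.46; z^2-coef -0.81 - (0.5)(-0.96) = -0.33; z^3-coef -(0.5)(-0.81) = 0.405.]
Remaining roots from the quadratic factor 1 + (-0.96) z + (-0.81) z^2:
  Set 1 + (-0.96) z + (-0.81) z^2 = 0, i.e. a z^2 + b z + c = 0 with a = -0.81, b = -0.96, c = 1.
  Discriminant D = b^2 - 4ac = (-0.96)^2 - 4*(-0.81)*1 = 0.9216 - (-3.24) = 4.1616.
  D >= 0, so the roots are real: z = (-b +/- sqrt(D)) / (2a) = (0.96 +/- 2.04) / (-1.62).
    z_1 = (0.96 + 2.04) / (-1.62) = -1.8519,   |z_1| = 1.8519.
    z_2 = (0.96 - 2.04) / (-1.62) = 0.6667,   |z_2| = 0.6667.
Moduli of all roots: 2.0000, 1.8519, 0.6667.
All moduli strictly greater than 1? No.
Verdict: Not stationary.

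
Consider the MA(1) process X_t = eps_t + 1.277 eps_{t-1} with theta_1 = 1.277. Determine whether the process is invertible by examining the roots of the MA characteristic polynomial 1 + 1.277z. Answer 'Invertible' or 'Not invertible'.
\text{Not invertible}

The MA(q) characteristic polynomial is P(z) = 1 + 1.277z.
Invertibility requires all roots to lie outside the unit circle, i.e. |z| > 1 for every root.
This is linear in z: 1 + (1.277) z = 0  =>  z = -1/(1.277) = -0.783085,  |z| = 0.783085.
Moduli of all roots: 0.7831.
All moduli strictly greater than 1? No.
Verdict: Not invertible.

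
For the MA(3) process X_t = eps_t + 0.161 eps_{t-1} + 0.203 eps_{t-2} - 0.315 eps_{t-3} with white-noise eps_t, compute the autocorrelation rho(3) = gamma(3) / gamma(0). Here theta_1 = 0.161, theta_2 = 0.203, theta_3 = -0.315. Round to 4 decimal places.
\rho(3) = -0.2701

For an MA(q) process with theta_0 = 1, the autocovariance is
  gamma(k) = sigma^2 * sum_{i=0..q-k} theta_i * theta_{i+k},
and rho(k) = gamma(k) / gamma(0). Sigma^2 cancels.
  numerator   = (1)*(-0.315) = -0.315.
  denominator = (1)^2 + (0.161)^2 + (0.203)^2 + (-0.315)^2 = 1.166355.
  rho(3) = -0.315 / 1.166355 = -0.2701.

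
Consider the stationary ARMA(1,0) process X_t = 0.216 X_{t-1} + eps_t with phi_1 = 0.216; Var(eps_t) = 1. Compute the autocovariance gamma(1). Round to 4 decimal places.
\gamma(1) = 0.2266

Multiply the model equation by X_{t-k} and take expectations. With theta_0 = psi_0 = 1 and psi_j the MA(infinity) weights, this gives
  gamma(k) - sum_i phi_i gamma(k-i) = c_k,
  c_k = sigma^2 * sum_{j=k..q} theta_j psi_{j-k}   (c_k = 0 for k > q),
using gamma(-m) = gamma(m).
Pure AR (q = 0): c_0 = sigma^2 = 1, c_k = 0 for k >= 1.
Equations for k = 0 and k = 1 (AR order 1):
  gamma(0) = phi_1 gamma(1) + c_0
  gamma(1) = phi_1 gamma(0) + c_1
Substituting the second into the first: gamma(0) (1 - phi_1^2) = c_0 + phi_1 c_1, so
  gamma(0) = c_0 / (1 - phi_1^2) = 1 / (1 - (0.216)^2) = 1 / 0.953344 = 1.048939.
  gamma(1) = phi_1 gamma(0) = (0.216)(1.048939) = 0.226571.
Therefore gamma(1) = 0.2266 (to 4 decimal places).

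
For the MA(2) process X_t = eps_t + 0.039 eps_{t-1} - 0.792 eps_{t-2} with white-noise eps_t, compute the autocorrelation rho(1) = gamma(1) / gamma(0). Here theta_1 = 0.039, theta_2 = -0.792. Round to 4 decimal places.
\rho(1) = 0.0050

For an MA(q) process with theta_0 = 1, the autocovariance is
  gamma(k) = sigma^2 * sum_{i=0..q-k} theta_i * theta_{i+k},
and rho(k) = gamma(k) / gamma(0). Sigma^2 cancels.
  numerator   = (1)*(0.039) + (0.039)*(-0.792) = 0.008112.
  denominator = (1)^2 + (0.039)^2 + (-0.792)^2 = 1.628785.
  rho(1) = 0.008112 / 1.628785 = 0.0050.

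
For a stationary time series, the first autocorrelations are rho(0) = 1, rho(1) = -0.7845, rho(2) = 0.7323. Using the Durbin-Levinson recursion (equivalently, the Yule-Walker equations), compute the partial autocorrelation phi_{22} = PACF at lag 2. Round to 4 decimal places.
\phi_{22} = 0.3039

The PACF at lag k is phi_{kk}, the last component of the solution
to the Yule-Walker system G_k phi = r_k where
  (G_k)_{ij} = rho(|i - j|), (r_k)_i = rho(i), i,j = 1..k.
Equivalently, Durbin-Levinson gives phi_{kk} iteratively:
  phi_{11} = rho(1)
  phi_{kk} = [rho(k) - sum_{j=1..k-1} phi_{k-1,j} rho(k-j)]
            / [1 - sum_{j=1..k-1} phi_{k-1,j} rho(j)],
  phi_{k,j} = phi_{k-1,j} - phi_{kk} phi_{k-1,k-j},  j = 1..k-1.
Step k = 1:
  phi_11 = rho(1) = -0.7845.
Step k = 2:
  phi_22 = [rho(2) - phi_11 rho(1)] / [1 - phi_11 rho(1)] = [0.7323 - (-0.7845)(-0.7845)] / [1 - (-0.7845)(-0.7845)]
         = 0.11685975 / 0.38455975 = 0.3039.
Therefore phi_{22} = 0.3039.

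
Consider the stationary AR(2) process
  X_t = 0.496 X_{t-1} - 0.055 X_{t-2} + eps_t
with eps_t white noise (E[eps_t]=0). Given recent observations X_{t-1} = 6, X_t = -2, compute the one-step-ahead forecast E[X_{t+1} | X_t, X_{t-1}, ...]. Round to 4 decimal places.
E[X_{t+1} \mid \mathcal F_t] = -1.3220

For an AR(p) model X_t = c + sum_i phi_i X_{t-i} + eps_t, the
one-step-ahead conditional mean is
  E[X_{t+1} | X_t, ...] = c + sum_i phi_i X_{t+1-i}.
Substitute known values:
  E[X_{t+1} | ...] = (0.496) * (-2) + (-0.055) * (6)
                   = -1.3220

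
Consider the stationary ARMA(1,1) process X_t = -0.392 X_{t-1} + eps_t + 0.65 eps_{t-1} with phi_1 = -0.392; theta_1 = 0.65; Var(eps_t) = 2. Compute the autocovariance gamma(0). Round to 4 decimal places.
\gamma(0) = 2.1573

Multiply the model equation by X_{t-k} and take expectations. With theta_0 = psi_0 = 1 and psi_j the MA(infinity) weights, this gives
  gamma(k) - sum_i phi_i gamma(k-i) = c_k,
  c_k = sigma^2 * sum_{j=k..q} theta_j psi_{j-k}   (c_k = 0 for k > q),
using gamma(-m) = gamma(m).
psi-weights needed (psi_j = theta_j + sum_i phi_i psi_{j-i}):
  psi_1 = theta_1 + phi_1 = 0.65 + (-0.392) = 0.258
Right-hand sides:
  c_0 = sigma^2 (1 + theta_1 psi_1) = 2 * (1 + (0.65)(0.258)) = 2 * 1.1677 = 2.3354
  c_1 = sigma^2 theta_1 = 2 * (0.65) = 1.3
  c_2 = 0
Equations for k = 0 and k = 1 (AR order 1):
  gamma(0) = phi_1 gamma(1) + c_0
  gamma(1) = phi_1 gamma(0) + c_1
Substituting the second into the first: gamma(0) (1 - phi_1^2) = c_0 + phi_1 c_1, so
  gamma(0) = (c_0 + phi_1 c_1) / (1 - phi_1^2) = (2.3354 + (-0.392)(1.3)) / (1 - (-0.392)^2) = 1.8258 / 0.846336 = 2.157299.
Therefore gamma(0) = 2.1573 (to 4 decimal places).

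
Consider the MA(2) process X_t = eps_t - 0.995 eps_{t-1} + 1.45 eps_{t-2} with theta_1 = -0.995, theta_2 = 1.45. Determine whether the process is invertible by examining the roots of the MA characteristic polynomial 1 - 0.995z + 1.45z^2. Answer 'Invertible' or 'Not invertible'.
\text{Not invertible}

The MA(q) characteristic polynomial is P(z) = 1 - 0.995z + 1.45z^2.
Invertibility requires all roots to lie outside the unit circle, i.e. |z| > 1 for every root.
Set 1 + (-0.995) z + (1.45) z^2 = 0, i.e. a z^2 + b z + c = 0 with a = 1.45, b = -0.995, c = 1.
Discriminant D = b^2 - 4ac = (-0.995)^2 - 4*(1.45)*1 = 0.990025 - (5.8) = -4.809975.
D < 0, so the roots are the complex-conjugate pair z = (-b +/- i sqrt(-D)) / (2a) = 0.3431 +/- 0.7563i.
For a conjugate pair |z|^2 = z * conj(z) = (product of roots) = c/a = 1/(1.45) = 0.689655, so |z| = sqrt(0.689655) = 0.8305 for both roots.
Moduli of all roots: 0.8305, 0.8305.
All moduli strictly greater than 1? No.
Verdict: Not invertible.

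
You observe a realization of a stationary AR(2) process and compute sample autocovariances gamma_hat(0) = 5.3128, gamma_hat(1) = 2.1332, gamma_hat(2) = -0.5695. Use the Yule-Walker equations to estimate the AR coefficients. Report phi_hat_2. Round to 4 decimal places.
\hat\phi_{2} = -0.3200

The Yule-Walker equations for an AR(p) process read, in matrix form,
  Gamma_p phi = r_p,   with   (Gamma_p)_{ij} = gamma(|i - j|),
                       (r_p)_i = gamma(i),   i,j = 1..p.
Substitute the sample gammas (Toeplitz matrix and right-hand side of size 2):
  Gamma_p = [[5.3128, 2.1332], [2.1332, 5.3128]]
  r_p     = [2.1332, -0.5695]
Written out:
  5.3128 phi_1 + 2.1332 phi_2 = 2.1332
  2.1332 phi_1 + 5.3128 phi_2 = -0.5695
Solve by Cramer's rule:
  det = gamma(0)^2 - gamma(1)^2 = (5.3128)^2 - (2.1332)^2 = 28.22584384 - 4.55054224 = 23.6753016
  phi_hat_1 = [gamma(1) gamma(0) - gamma(1) gamma(2)] / det = [(2.1332)(5.3128) - (2.1332)(-0.5695)] / 23.6753016 = 12.54812236 / 23.6753016 = 0.53
  phi_hat_2 = [gamma(0) gamma(2) - gamma(1)^2] / det = [(5.3128)(-0.5695) - (2.1332)^2] / 23.6753016 = -7.57618184 / 23.6753016 = -0.32
So phi_hat = [0.5300, -0.3200].
Therefore phi_hat_2 = -0.3200.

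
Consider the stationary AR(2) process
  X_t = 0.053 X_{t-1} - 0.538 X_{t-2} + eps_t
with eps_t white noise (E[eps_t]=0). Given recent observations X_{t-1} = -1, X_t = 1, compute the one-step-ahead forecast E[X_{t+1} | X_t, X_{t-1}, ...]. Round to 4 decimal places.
E[X_{t+1} \mid \mathcal F_t] = 0.5910

For an AR(p) model X_t = c + sum_i phi_i X_{t-i} + eps_t, the
one-step-ahead conditional mean is
  E[X_{t+1} | X_t, ...] = c + sum_i phi_i X_{t+1-i}.
Substitute known values:
  E[X_{t+1} | ...] = (0.053) * (1) + (-0.538) * (-1)
                   = 0.5910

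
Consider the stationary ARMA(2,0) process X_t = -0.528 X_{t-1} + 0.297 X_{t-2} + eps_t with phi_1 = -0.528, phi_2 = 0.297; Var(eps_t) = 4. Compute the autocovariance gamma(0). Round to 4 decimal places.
\gamma(0) = 10.0642

Multiply the model equation by X_{t-k} and take expectations. With theta_0 = psi_0 = 1 and psi_j the MA(infinity) weights, this gives
  gamma(k) - sum_i phi_i gamma(k-i) = c_k,
  c_k = sigma^2 * sum_{j=k..q} theta_j psi_{j-k}   (c_k = 0 for k > q),
using gamma(-m) = gamma(m).
Pure AR (q = 0): c_0 = sigma^2 = 4, c_k = 0 for k >= 1.
Equations for k = 0, 1, 2 (AR order 2, c_2 = 0):
  (E0) gamma(0) = phi_1 gamma(1) + phi_2 gamma(2) + c_0
  (E1) gamma(1) = phi_1 gamma(0) + phi_2 gamma(1) + c_1
  (E2) gamma(2) = phi_1 gamma(1) + phi_2 gamma(0)
From (E1): gamma(1) = A gamma(0) + B with
  A = phi_1 / (1 - phi_2) = -0.528 / 0.703 = -0.751067,   B = c_1 / (1 - phi_2) = 0 / 0.703 = 0.
Insert (E2) into (E0): gamma(0) (1 - phi_2^2) = phi_1 (1 + phi_2) gamma(1) + c_0.
  phi_1 (1 + phi_2) = (-0.528)(1.297) = -0.684816,   1 - phi_2^2 = 0.911791.
Replace gamma(1) by A gamma(0) + B and collect gamma(0):
  gamma(0) [0.911791 - (-0.684816)(-0.751067)] = c_0 = 4
  gamma(0) * 0.397448 = 4
  gamma(0) = 4 / 0.397448 = 10.0642.
Therefore gamma(0) = 10.0642 (to 4 decimal places).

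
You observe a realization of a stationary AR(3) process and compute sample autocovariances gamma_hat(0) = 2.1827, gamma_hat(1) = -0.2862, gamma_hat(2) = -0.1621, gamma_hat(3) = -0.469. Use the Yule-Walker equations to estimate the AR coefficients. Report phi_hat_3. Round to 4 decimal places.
\hat\phi_{3} = -0.2440

The Yule-Walker equations for an AR(p) process read, in matrix form,
  Gamma_p phi = r_p,   with   (Gamma_p)_{ij} = gamma(|i - j|),
                       (r_p)_i = gamma(i),   i,j = 1..p.
Substitute the sample gammas (Toeplitz matrix and right-hand side of size 3):
  Gamma_p = [[2.1827, -0.2862, -0.1621], [-0.2862, 2.1827, -0.2862], [-0.1621, -0.2862, 2.1827]]
  r_p     = [-0.2862, -0.1621, -0.469]
Written out (R1..R3):
  (R1) 2.1827 phi_1 - 0.2862 phi_2 - 0.1621 phi_3 = -0.2862
  (R2) -0.2862 phi_1 + 2.1827 phi_2 - 0.2862 phi_3 = -0.1621
  (R3) -0.1621 phi_1 - 0.2862 phi_2 + 2.1827 phi_3 = -0.469
Gaussian elimination:
  R2 <- R2 - (-0.2862/2.1827) R1 = R2 - (-0.131122) R1:  2.145173 phi_2 - 0.307455 phi_3 = -0.199627
  R3 <- R3 - (-0.1621/2.1827) R1 = R3 - (-0.074266) R1:  -0.307455 phi_2 + 2.170662 phi_3 = -0.490255
  R3 <- R3 - (-0.307455/2.145173) R2 = R3 - (-0.143324) R2:  2.126596 phi_3 = -0.518866
Back-substitution:
  phi_hat_3 = -0.518866 / 2.126596 = -0.243989
  phi_hat_2 = (-0.199627 - (-0.307455)(-0.243989)) / 2.145173 = -0.128028
  phi_hat_1 = (-0.2862 - (-0.2862)(-0.128028) - (-0.1621)(-0.243989)) / 2.1827 = -0.166029
So phi_hat = [-0.1660, -0.1280, -0.2440].
Therefore phi_hat_3 = -0.2440.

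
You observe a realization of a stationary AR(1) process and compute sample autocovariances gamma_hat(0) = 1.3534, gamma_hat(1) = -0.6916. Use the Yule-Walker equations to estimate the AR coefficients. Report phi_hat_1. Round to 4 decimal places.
\hat\phi_{1} = -0.5110

The Yule-Walker equations for an AR(p) process read, in matrix form,
  Gamma_p phi = r_p,   with   (Gamma_p)_{ij} = gamma(|i - j|),
                       (r_p)_i = gamma(i),   i,j = 1..p.
Substitute the sample gammas (Toeplitz matrix and right-hand side of size 1):
  Gamma_p = [[1.3534]]
  r_p     = [-0.6916]
With p = 1 this is the single equation gamma(0) phi_1 = gamma(1):
  phi_hat_1 = gamma(1) / gamma(0) = -0.6916 / 1.3534 = -0.5110.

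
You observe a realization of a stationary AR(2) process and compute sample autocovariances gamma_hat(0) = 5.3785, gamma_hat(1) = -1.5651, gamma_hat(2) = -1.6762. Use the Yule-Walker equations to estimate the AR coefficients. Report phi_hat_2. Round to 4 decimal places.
\hat\phi_{2} = -0.4330

The Yule-Walker equations for an AR(p) process read, in matrix form,
  Gamma_p phi = r_p,   with   (Gamma_p)_{ij} = gamma(|i - j|),
                       (r_p)_i = gamma(i),   i,j = 1..p.
Substitute the sample gammas (Toeplitz matrix and right-hand side of size 2):
  Gamma_p = [[5.3785, -1.5651], [-1.5651, 5.3785]]
  r_p     = [-1.5651, -1.6762]
Written out:
  5.3785 phi_1 - 1.5651 phi_2 = -1.5651
  -1.5651 phi_1 + 5.3785 phi_2 = -1.6762
Solve by Cramer's rule:
  det = gamma(0)^2 - gamma(1)^2 = (5.3785)^2 - (-1.5651)^2 = 28.92826225 - 2.44953801 = 26.47872424
  phi_hat_1 = [gamma(1) gamma(0) - gamma(1) gamma(2)] / det = [(-1.5651)(5.3785) - (-1.5651)(-1.6762)] / 26.47872424 = -11.04131097 / 26.47872424 = -0.417
  phi_hat_2 = [gamma(0) gamma(2) - gamma(1)^2] / det = [(5.3785)(-1.6762) - (-1.5651)^2] / 26.47872424 = -11.46497971 / 26.47872424 = -0.433
So phi_hat = [-0.4170, -0.4330].
Therefore phi_hat_2 = -0.4330.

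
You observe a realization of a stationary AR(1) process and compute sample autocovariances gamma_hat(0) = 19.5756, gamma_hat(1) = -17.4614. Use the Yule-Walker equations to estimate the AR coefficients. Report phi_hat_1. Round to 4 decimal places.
\hat\phi_{1} = -0.8920

The Yule-Walker equations for an AR(p) process read, in matrix form,
  Gamma_p phi = r_p,   with   (Gamma_p)_{ij} = gamma(|i - j|),
                       (r_p)_i = gamma(i),   i,j = 1..p.
Substitute the sample gammas (Toeplitz matrix and right-hand side of size 1):
  Gamma_p = [[19.5756]]
  r_p     = [-17.4614]
With p = 1 this is the single equation gamma(0) phi_1 = gamma(1):
  phi_hat_1 = gamma(1) / gamma(0) = -17.4614 / 19.5756 = -0.8920.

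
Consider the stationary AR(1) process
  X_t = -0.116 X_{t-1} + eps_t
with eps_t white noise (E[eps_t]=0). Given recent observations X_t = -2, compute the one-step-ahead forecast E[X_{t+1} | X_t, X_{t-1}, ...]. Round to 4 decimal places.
E[X_{t+1} \mid \mathcal F_t] = 0.2320

For an AR(p) model X_t = c + sum_i phi_i X_{t-i} + eps_t, the
one-step-ahead conditional mean is
  E[X_{t+1} | X_t, ...] = c + sum_i phi_i X_{t+1-i}.
Substitute known values:
  E[X_{t+1} | ...] = (-0.116) * (-2)
                   = 0.2320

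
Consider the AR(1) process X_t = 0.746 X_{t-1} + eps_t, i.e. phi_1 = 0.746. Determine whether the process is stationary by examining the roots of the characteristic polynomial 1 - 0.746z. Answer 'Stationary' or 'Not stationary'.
\text{Stationary}

The AR(p) characteristic polynomial is P(z) = 1 - 0.746z.
Stationarity requires all roots to lie outside the unit circle, i.e. |z| > 1 for every root.
This is linear in z: 1 + (-0.746) z = 0  =>  z = -1/(-0.746) = 1.340483,  |z| = 1.340483.
Moduli of all roots: 1.3405.
All moduli strictly greater than 1? Yes.
Verdict: Stationary.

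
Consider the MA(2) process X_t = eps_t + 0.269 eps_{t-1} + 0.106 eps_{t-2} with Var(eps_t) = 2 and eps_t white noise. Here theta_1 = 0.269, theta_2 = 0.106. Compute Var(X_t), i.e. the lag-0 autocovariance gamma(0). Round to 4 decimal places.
\gamma(0) = 2.1672

For an MA(q) process X_t = eps_t + sum_i theta_i eps_{t-i} with
Var(eps_t) = sigma^2, the variance is
  gamma(0) = sigma^2 * (1 + sum_i theta_i^2).
  sum_i theta_i^2 = (0.269)^2 + (0.106)^2 = 0.072361 + 0.011236 = 0.083597.
  gamma(0) = 2 * (1 + 0.083597) = 2 * 1.083597 = 2.167194, which rounds to 2.1672.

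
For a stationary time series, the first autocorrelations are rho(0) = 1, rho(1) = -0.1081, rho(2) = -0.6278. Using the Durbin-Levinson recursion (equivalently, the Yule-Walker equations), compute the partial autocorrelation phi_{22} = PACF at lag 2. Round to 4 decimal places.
\phi_{22} = -0.6470

The PACF at lag k is phi_{kk}, the last component of the solution
to the Yule-Walker system G_k phi = r_k where
  (G_k)_{ij} = rho(|i - j|), (r_k)_i = rho(i), i,j = 1..k.
Equivalently, Durbin-Levinson gives phi_{kk} iteratively:
  phi_{11} = rho(1)
  phi_{kk} = [rho(k) - sum_{j=1..k-1} phi_{k-1,j} rho(k-j)]
            / [1 - sum_{j=1..k-1} phi_{k-1,j} rho(j)],
  phi_{k,j} = phi_{k-1,j} - phi_{kk} phi_{k-1,k-j},  j = 1..k-1.
Step k = 1:
  phi_11 = rho(1) = -0.1081.
Step k = 2:
  phi_22 = [rho(2) - phi_11 rho(1)] / [1 - phi_11 rho(1)] = [-0.6278 - (-0.1081)(-0.1081)] / [1 - (-0.1081)(-0.1081)]
         = -0.63948561 / 0.98831439 = -0.647.
Therefore phi_{22} = -0.6470.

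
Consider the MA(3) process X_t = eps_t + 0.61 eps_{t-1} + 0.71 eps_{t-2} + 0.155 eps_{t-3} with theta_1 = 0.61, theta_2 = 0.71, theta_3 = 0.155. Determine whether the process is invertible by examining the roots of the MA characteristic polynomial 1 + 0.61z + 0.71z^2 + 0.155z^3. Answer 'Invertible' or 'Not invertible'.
\text{Invertible}

The MA(q) characteristic polynomial is P(z) = 1 + 0.61z + 0.71z^2 + 0.155z^3.
Invertibility requires all roots to lie outside the unit circle, i.e. |z| > 1 for every root.
Degree 3: look for a simple real root z0 first, then factor out (1 - z/z0) and solve the remaining quadratic.
Testing z0 = -4: P(-4) = 1 + (0.61)(-4) + (0.71)(-4)^2 + (0.155)(-4)^3
  = 1 + (-2.44) + (11.36) + (-9.92) = 0.  So z_0 = -4 is a root, |z_0| = 4.
Divide out the factor (1 + 0.25 z) = (1 - z/z0) (since 1/z0 = -0.25):
  P(z) = (1 + 0.25 z)(1 + (0.36) z + (0.62) z^2)
  [check: z-coef 0.36 - (-0.25) = 0.61; z^2-coef 0.62 - (-0.25)(0.36) = 0.71; z^3-coef -(-0.25)(0.62) = 0.155.]
Remaining roots from the quadratic factor 1 + (0.36) z + (0.62) z^2:
  Set 1 + (0.36) z + (0.62) z^2 = 0, i.e. a z^2 + b z + c = 0 with a = 0.62, b = 0.36, c = 1.
  Discriminant D = b^2 - 4ac = (0.36)^2 - 4*(0.62)*1 = 0.1296 - (2.48) = -2.3504.
  D < 0, so the roots are the complex-conjugate pair z = (-b +/- i sqrt(-D)) / (2a) = -0.2903 +/- 1.2364i.
  For a conjugate pair |z|^2 = z * conj(z) = (product of roots) = c/a = 1/(0.62) = 1.612903, so |z| = sqrt(1.612903) = 1.27 for both roots.
Moduli of all roots: 4.0000, 1.2700, 1.2700.
All moduli strictly greater than 1? Yes.
Verdict: Invertible.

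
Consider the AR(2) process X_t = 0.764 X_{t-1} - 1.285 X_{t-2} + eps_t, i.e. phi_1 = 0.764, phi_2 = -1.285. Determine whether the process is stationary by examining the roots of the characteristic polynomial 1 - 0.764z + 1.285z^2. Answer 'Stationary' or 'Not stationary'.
\text{Not stationary}

The AR(p) characteristic polynomial is P(z) = 1 - 0.764z + 1.285z^2.
Stationarity requires all roots to lie outside the unit circle, i.e. |z| > 1 for every root.
Set 1 + (-0.764) z + (1.285) z^2 = 0, i.e. a z^2 + b z + c = 0 with a = 1.285, b = -0.764, c = 1.
Discriminant D = b^2 - 4ac = (-0.764)^2 - 4*(1.285)*1 = 0.583696 - (5.14) = -4.556304.
D < 0, so the roots are the complex-conjugate pair z = (-b +/- i sqrt(-D)) / (2a) = 0.2973 +/- 0.8306i.
For a conjugate pair |z|^2 = z * conj(z) = (product of roots) = c/a = 1/(1.285) = 0.77821, so |z| = sqrt(0.77821) = 0.8822 for both roots.
Moduli of all roots: 0.8822, 0.8822.
All moduli strictly greater than 1? No.
Verdict: Not stationary.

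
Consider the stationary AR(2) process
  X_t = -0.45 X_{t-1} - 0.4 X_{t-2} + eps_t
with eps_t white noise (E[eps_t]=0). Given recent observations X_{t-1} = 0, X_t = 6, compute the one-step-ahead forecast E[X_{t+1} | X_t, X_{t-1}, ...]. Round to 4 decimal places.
E[X_{t+1} \mid \mathcal F_t] = -2.7000

For an AR(p) model X_t = c + sum_i phi_i X_{t-i} + eps_t, the
one-step-ahead conditional mean is
  E[X_{t+1} | X_t, ...] = c + sum_i phi_i X_{t+1-i}.
Substitute known values:
  E[X_{t+1} | ...] = (-0.45) * (6) + (-0.4) * (0)
                   = -2.7000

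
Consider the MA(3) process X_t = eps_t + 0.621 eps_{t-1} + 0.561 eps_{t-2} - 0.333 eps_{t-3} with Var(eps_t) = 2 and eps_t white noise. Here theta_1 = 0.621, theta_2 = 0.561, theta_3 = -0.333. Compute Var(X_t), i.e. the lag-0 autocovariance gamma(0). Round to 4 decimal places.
\gamma(0) = 3.6225

For an MA(q) process X_t = eps_t + sum_i theta_i eps_{t-i} with
Var(eps_t) = sigma^2, the variance is
  gamma(0) = sigma^2 * (1 + sum_i theta_i^2).
  sum_i theta_i^2 = (0.621)^2 + (0.561)^2 + (-0.333)^2 = 0.385641 + 0.314721 + 0.110889 = 0.811251.
  gamma(0) = 2 * (1 + 0.811251) = 2 * 1.811251 = 3.622502, which rounds to 3.6225.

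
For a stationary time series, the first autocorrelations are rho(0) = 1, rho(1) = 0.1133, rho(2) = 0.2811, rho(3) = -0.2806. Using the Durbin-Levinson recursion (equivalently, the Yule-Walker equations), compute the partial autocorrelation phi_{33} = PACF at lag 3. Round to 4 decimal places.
\phi_{33} = -0.3660

The PACF at lag k is phi_{kk}, the last component of the solution
to the Yule-Walker system G_k phi = r_k where
  (G_k)_{ij} = rho(|i - j|), (r_k)_i = rho(i), i,j = 1..k.
Equivalently, Durbin-Levinson gives phi_{kk} iteratively:
  phi_{11} = rho(1)
  phi_{kk} = [rho(k) - sum_{j=1..k-1} phi_{k-1,j} rho(k-j)]
            / [1 - sum_{j=1..k-1} phi_{k-1,j} rho(j)],
  phi_{k,j} = phi_{k-1,j} - phi_{kk} phi_{k-1,k-j},  j = 1..k-1.
Step k = 1:
  phi_11 = rho(1) = 0.1133.
Step k = 2:
  phi_22 = [rho(2) - phi_11 rho(1)] / [1 - phi_11 rho(1)] = [0.2811 - (0.1133)(0.1133)] / [1 - (0.1133)(0.1133)]
         = 0.26826311 / 0.98716311 = 0.271752.
  Update: phi_21 = phi_11 - phi_22 phi_11 = 0.1133 - (0.271752)(0.1133) = 0.082511.
Step k = 3:
  phi_33 = [rho(3) - phi_21 rho(2) - phi_22 rho(1)] / [1 - phi_21 rho(1) - phi_22 rho(2)]
    numerator   = -0.2806 - (0.082511)(0.2811) - (0.271752)(0.1133) = -0.33458317
    denominator = 1 - (0.082511)(0.1133) - (0.271752)(0.2811) = 0.91426219
  phi_33 = -0.33458317 / 0.91426219 = -0.366.
Therefore phi_{33} = -0.3660.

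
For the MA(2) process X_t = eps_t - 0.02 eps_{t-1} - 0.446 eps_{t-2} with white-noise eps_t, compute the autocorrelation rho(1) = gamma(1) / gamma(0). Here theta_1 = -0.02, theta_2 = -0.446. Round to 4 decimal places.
\rho(1) = -0.0092

For an MA(q) process with theta_0 = 1, the autocovariance is
  gamma(k) = sigma^2 * sum_{i=0..q-k} theta_i * theta_{i+k},
and rho(k) = gamma(k) / gamma(0). Sigma^2 cancels.
  numerator   = (1)*(-0.02) + (-0.02)*(-0.446) = -0.01108.
  denominator = (1)^2 + (-0.02)^2 + (-0.446)^2 = 1.199316.
  rho(1) = -0.01108 / 1.199316 = -0.0092.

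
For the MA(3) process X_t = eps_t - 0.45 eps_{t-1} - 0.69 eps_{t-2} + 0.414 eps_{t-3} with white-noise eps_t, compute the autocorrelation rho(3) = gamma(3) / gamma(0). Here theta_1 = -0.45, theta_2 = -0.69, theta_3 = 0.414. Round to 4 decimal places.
\rho(3) = 0.2238

For an MA(q) process with theta_0 = 1, the autocovariance is
  gamma(k) = sigma^2 * sum_{i=0..q-k} theta_i * theta_{i+k},
and rho(k) = gamma(k) / gamma(0). Sigma^2 cancels.
  numerator   = (1)*(0.414) = 0.414.
  denominator = (1)^2 + (-0.45)^2 + (-0.69)^2 + (0.414)^2 = 1.849996.
  rho(3) = 0.414 / 1.849996 = 0.2238.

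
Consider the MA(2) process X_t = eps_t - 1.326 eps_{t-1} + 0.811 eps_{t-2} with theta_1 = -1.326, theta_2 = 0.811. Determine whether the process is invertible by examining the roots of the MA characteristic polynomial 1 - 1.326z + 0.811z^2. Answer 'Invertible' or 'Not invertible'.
\text{Invertible}

The MA(q) characteristic polynomial is P(z) = 1 - 1.326z + 0.811z^2.
Invertibility requires all roots to lie outside the unit circle, i.e. |z| > 1 for every root.
Set 1 + (-1.326) z + (0.811) z^2 = 0, i.e. a z^2 + b z + c = 0 with a = 0.811, b = -1.326, c = 1.
Discriminant D = b^2 - 4ac = (-1.326)^2 - 4*(0.811)*1 = 1.758276 - (3.244) = -1.485724.
D < 0, so the roots are the complex-conjugate pair z = (-b +/- i sqrt(-D)) / (2a) = 0.8175 +/- 0.7515i.
For a conjugate pair |z|^2 = z * conj(z) = (product of roots) = c/a = 1/(0.811) = 1.233046, so |z| = sqrt(1.233046) = 1.1104 for both roots.
Moduli of all roots: 1.1104, 1.1104.
All moduli strictly greater than 1? Yes.
Verdict: Invertible.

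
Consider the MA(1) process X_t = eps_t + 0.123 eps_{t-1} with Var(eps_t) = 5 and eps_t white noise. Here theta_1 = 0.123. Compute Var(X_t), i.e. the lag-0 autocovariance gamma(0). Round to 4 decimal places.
\gamma(0) = 5.0756

For an MA(q) process X_t = eps_t + sum_i theta_i eps_{t-i} with
Var(eps_t) = sigma^2, the variance is
  gamma(0) = sigma^2 * (1 + sum_i theta_i^2).
  sum_i theta_i^2 = (0.123)^2 = 0.015129.
  gamma(0) = 5 * (1 + 0.015129) = 5 * 1.015129 = 5.075645, which rounds to 5.0756.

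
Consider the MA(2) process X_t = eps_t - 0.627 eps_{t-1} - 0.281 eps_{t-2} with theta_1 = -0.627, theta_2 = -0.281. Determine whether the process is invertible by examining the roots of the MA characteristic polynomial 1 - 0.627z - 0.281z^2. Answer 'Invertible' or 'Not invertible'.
\text{Invertible}

The MA(q) characteristic polynomial is P(z) = 1 - 0.627z - 0.281z^2.
Invertibility requires all roots to lie outside the unit circle, i.e. |z| > 1 for every root.
Set 1 + (-0.627) z + (-0.281) z^2 = 0, i.e. a z^2 + b z + c = 0 with a = -0.281, b = -0.627, c = 1.
Discriminant D = b^2 - 4ac = (-0.627)^2 - 4*(-0.281)*1 = 0.393129 - (-1.124) = 1.517129.
D >= 0, so the roots are real: z = (-b +/- sqrt(D)) / (2a) = (0.627 +/- 1.231718) / (-0.562).
  z_1 = (0.627 + 1.231718) / (-0.562) = -3.3073,   |z_1| = 3.3073.
  z_2 = (0.627 - 1.231718) / (-0.562) = 1.076,   |z_2| = 1.076.
Moduli of all roots: 3.3073, 1.0760.
All moduli strictly greater than 1? Yes.
Verdict: Invertible.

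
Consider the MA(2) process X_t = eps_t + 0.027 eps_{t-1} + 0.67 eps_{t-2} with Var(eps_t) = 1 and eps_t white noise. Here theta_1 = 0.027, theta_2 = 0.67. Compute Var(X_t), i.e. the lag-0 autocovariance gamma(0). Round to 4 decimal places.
\gamma(0) = 1.4496

For an MA(q) process X_t = eps_t + sum_i theta_i eps_{t-i} with
Var(eps_t) = sigma^2, the variance is
  gamma(0) = sigma^2 * (1 + sum_i theta_i^2).
  sum_i theta_i^2 = (0.027)^2 + (0.67)^2 = 0.000729 + 0.4489 = 0.449629.
  gamma(0) = 1 * (1 + 0.449629) = 1 * 1.449629 = 1.449629, which rounds to 1.4496.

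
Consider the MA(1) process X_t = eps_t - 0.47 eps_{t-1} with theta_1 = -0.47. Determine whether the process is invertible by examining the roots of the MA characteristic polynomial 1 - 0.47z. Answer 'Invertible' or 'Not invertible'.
\text{Invertible}

The MA(q) characteristic polynomial is P(z) = 1 - 0.47z.
Invertibility requires all roots to lie outside the unit circle, i.e. |z| > 1 for every root.
This is linear in z: 1 + (-0.47) z = 0  =>  z = -1/(-0.47) = 2.12766,  |z| = 2.12766.
Moduli of all roots: 2.1277.
All moduli strictly greater than 1? Yes.
Verdict: Invertible.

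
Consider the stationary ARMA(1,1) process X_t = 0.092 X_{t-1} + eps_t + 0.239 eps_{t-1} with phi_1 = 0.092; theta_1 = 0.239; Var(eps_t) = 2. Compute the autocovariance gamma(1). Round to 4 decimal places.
\gamma(1) = 0.6823

Multiply the model equation by X_{t-k} and take expectations. With theta_0 = psi_0 = 1 and psi_j the MA(infinity) weights, this gives
  gamma(k) - sum_i phi_i gamma(k-i) = c_k,
  c_k = sigma^2 * sum_{j=k..q} theta_j psi_{j-k}   (c_k = 0 for k > q),
using gamma(-m) = gamma(m).
psi-weights needed (psi_j = theta_j + sum_i phi_i psi_{j-i}):
  psi_1 = theta_1 + phi_1 = 0.239 + (0.092) = 0.331
Right-hand sides:
  c_0 = sigma^2 (1 + theta_1 psi_1) = 2 * (1 + (0.239)(0.331)) = 2 * 1.079109 = 2.158218
  c_1 = sigma^2 theta_1 = 2 * (0.239) = 0.478
  c_2 = 0
Equations for k = 0 and k = 1 (AR order 1):
  gamma(0) = phi_1 gamma(1) + c_0
  gamma(1) = phi_1 gamma(0) + c_1
Substituting the second into the first: gamma(0) (1 - phi_1^2) = c_0 + phi_1 c_1, so
  gamma(0) = (c_0 + phi_1 c_1) / (1 - phi_1^2) = (2.158218 + (0.092)(0.478)) / (1 - (0.092)^2) = 2.202194 / 0.991536 = 2.220992.
  gamma(1) = phi_1 gamma(0) + c_1 = (0.092)(2.220992) + (0.478) = 0.682331.
Therefore gamma(1) = 0.6823 (to 4 decimal places).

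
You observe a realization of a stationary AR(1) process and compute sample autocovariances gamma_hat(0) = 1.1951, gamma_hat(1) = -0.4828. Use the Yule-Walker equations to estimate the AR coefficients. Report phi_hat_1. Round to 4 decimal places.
\hat\phi_{1} = -0.4040

The Yule-Walker equations for an AR(p) process read, in matrix form,
  Gamma_p phi = r_p,   with   (Gamma_p)_{ij} = gamma(|i - j|),
                       (r_p)_i = gamma(i),   i,j = 1..p.
Substitute the sample gammas (Toeplitz matrix and right-hand side of size 1):
  Gamma_p = [[1.1951]]
  r_p     = [-0.4828]
With p = 1 this is the single equation gamma(0) phi_1 = gamma(1):
  phi_hat_1 = gamma(1) / gamma(0) = -0.4828 / 1.1951 = -0.4040.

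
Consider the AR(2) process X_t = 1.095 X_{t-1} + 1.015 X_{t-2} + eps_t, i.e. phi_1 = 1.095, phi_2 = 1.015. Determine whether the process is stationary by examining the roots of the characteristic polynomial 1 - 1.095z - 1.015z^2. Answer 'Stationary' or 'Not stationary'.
\text{Not stationary}

The AR(p) characteristic polynomial is P(z) = 1 - 1.095z - 1.015z^2.
Stationarity requires all roots to lie outside the unit circle, i.e. |z| > 1 for every root.
Set 1 + (-1.095) z + (-1.015) z^2 = 0, i.e. a z^2 + b z + c = 0 with a = -1.015, b = -1.095, c = 1.
Discriminant D = b^2 - 4ac = (-1.095)^2 - 4*(-1.015)*1 = 1.199025 - (-4.06) = 5.259025.
D >= 0, so the roots are real: z = (-b +/- sqrt(D)) / (2a) = (1.095 +/- 2.293256) / (-2.03).
  z_1 = (1.095 + 2.293256) / (-2.03) = -1.6691,   |z_1| = 1.6691.
  z_2 = (1.095 - 2.293256) / (-2.03) = 0.5903,   |z_2| = 0.5903.
Moduli of all roots: 1.6691, 0.5903.
All moduli strictly greater than 1? No.
Verdict: Not stationary.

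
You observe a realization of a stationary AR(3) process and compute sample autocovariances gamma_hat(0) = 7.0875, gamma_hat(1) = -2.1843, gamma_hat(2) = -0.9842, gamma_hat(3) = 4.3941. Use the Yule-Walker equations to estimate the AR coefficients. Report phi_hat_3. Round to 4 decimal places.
\hat\phi_{3} = 0.5760

The Yule-Walker equations for an AR(p) process read, in matrix form,
  Gamma_p phi = r_p,   with   (Gamma_p)_{ij} = gamma(|i - j|),
                       (r_p)_i = gamma(i),   i,j = 1..p.
Substitute the sample gammas (Toeplitz matrix and right-hand side of size 3):
  Gamma_p = [[7.0875, -2.1843, -0.9842], [-2.1843, 7.0875, -2.1843], [-0.9842, -2.1843, 7.0875]]
  r_p     = [-2.1843, -0.9842, 4.3941]
Written out (R1..R3):
  (R1) 7.0875 phi_1 - 2.1843 phi_2 - 0.9842 phi_3 = -2.1843
  (R2) -2.1843 phi_1 + 7.0875 phi_2 - 2.1843 phi_3 = -0.9842
  (R3) -0.9842 phi_1 - 2.1843 phi_2 + 7.0875 phi_3 = 4.3941
Gaussian elimination:
  R2 <- R2 - (-2.1843/7.0875) R1 = R2 - (-0.30819) R1:  6.41432 phi_2 - 2.487621 phi_3 = -1.65738
  R3 <- R3 - (-0.9842/7.0875) R1 = R3 - (-0.138864) R1:  -2.487621 phi_2 + 6.95083 phi_3 = 4.090779
  R3 <- R3 - (-2.487621/6.41432) R2 = R3 - (-0.387823) R2:  5.986073 phi_3 = 3.448009
Back-substitution:
  phi_hat_3 = 3.448009 / 5.986073 = 0.576005
  phi_hat_2 = (-1.65738 - (-2.487621)(0.576005)) / 6.41432 = -0.035
  phi_hat_1 = (-2.1843 - (-2.1843)(-0.035) - (-0.9842)(0.576005)) / 7.0875 = -0.238991
So phi_hat = [-0.2390, -0.0350, 0.5760].
Therefore phi_hat_3 = 0.5760.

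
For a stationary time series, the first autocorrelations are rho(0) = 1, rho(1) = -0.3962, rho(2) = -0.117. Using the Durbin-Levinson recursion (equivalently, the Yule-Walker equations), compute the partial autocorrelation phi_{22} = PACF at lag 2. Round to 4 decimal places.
\phi_{22} = -0.3250

The PACF at lag k is phi_{kk}, the last component of the solution
to the Yule-Walker system G_k phi = r_k where
  (G_k)_{ij} = rho(|i - j|), (r_k)_i = rho(i), i,j = 1..k.
Equivalently, Durbin-Levinson gives phi_{kk} iteratively:
  phi_{11} = rho(1)
  phi_{kk} = [rho(k) - sum_{j=1..k-1} phi_{k-1,j} rho(k-j)]
            / [1 - sum_{j=1..k-1} phi_{k-1,j} rho(j)],
  phi_{k,j} = phi_{k-1,j} - phi_{kk} phi_{k-1,k-j},  j = 1..k-1.
Step k = 1:
  phi_11 = rho(1) = -0.3962.
Step k = 2:
  phi_22 = [rho(2) - phi_11 rho(1)] / [1 - phi_11 rho(1)] = [-0.117 - (-0.3962)(-0.3962)] / [1 - (-0.3962)(-0.3962)]
         = -0.27397444 / 0.84302556 = -0.325.
Therefore phi_{22} = -0.3250.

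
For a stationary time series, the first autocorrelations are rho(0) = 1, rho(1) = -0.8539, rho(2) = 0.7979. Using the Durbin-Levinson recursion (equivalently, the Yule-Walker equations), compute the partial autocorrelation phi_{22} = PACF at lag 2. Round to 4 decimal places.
\phi_{22} = 0.2538

The PACF at lag k is phi_{kk}, the last component of the solution
to the Yule-Walker system G_k phi = r_k where
  (G_k)_{ij} = rho(|i - j|), (r_k)_i = rho(i), i,j = 1..k.
Equivalently, Durbin-Levinson gives phi_{kk} iteratively:
  phi_{11} = rho(1)
  phi_{kk} = [rho(k) - sum_{j=1..k-1} phi_{k-1,j} rho(k-j)]
            / [1 - sum_{j=1..k-1} phi_{k-1,j} rho(j)],
  phi_{k,j} = phi_{k-1,j} - phi_{kk} phi_{k-1,k-j},  j = 1..k-1.
Step k = 1:
  phi_11 = rho(1) = -0.8539.
Step k = 2:
  phi_22 = [rho(2) - phi_11 rho(1)] / [1 - phi_11 rho(1)] = [0.7979 - (-0.8539)(-0.8539)] / [1 - (-0.8539)(-0.8539)]
         = 0.06875479 / 0.27085479 = 0.2538.
Therefore phi_{22} = 0.2538.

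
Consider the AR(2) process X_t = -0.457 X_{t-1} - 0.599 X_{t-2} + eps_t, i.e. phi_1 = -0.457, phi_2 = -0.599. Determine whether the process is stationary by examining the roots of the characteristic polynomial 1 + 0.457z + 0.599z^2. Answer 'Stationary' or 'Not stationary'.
\text{Stationary}

The AR(p) characteristic polynomial is P(z) = 1 + 0.457z + 0.599z^2.
Stationarity requires all roots to lie outside the unit circle, i.e. |z| > 1 for every root.
Set 1 + (0.457) z + (0.599) z^2 = 0, i.e. a z^2 + b z + c = 0 with a = 0.599, b = 0.457, c = 1.
Discriminant D = b^2 - 4ac = (0.457)^2 - 4*(0.599)*1 = 0.208849 - (2.396) = -2.187151.
D < 0, so the roots are the complex-conjugate pair z = (-b +/- i sqrt(-D)) / (2a) = -0.3815 +/- 1.2345i.
For a conjugate pair |z|^2 = z * conj(z) = (product of roots) = c/a = 1/(0.599) = 1.669449, so |z| = sqrt(1.669449) = 1.2921 for both roots.
Moduli of all roots: 1.2921, 1.2921.
All moduli strictly greater than 1? Yes.
Verdict: Stationary.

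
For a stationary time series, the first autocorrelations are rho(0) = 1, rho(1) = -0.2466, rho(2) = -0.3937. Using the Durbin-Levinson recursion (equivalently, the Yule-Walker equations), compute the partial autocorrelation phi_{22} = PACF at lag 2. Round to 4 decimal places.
\phi_{22} = -0.4839

The PACF at lag k is phi_{kk}, the last component of the solution
to the Yule-Walker system G_k phi = r_k where
  (G_k)_{ij} = rho(|i - j|), (r_k)_i = rho(i), i,j = 1..k.
Equivalently, Durbin-Levinson gives phi_{kk} iteratively:
  phi_{11} = rho(1)
  phi_{kk} = [rho(k) - sum_{j=1..k-1} phi_{k-1,j} rho(k-j)]
            / [1 - sum_{j=1..k-1} phi_{k-1,j} rho(j)],
  phi_{k,j} = phi_{k-1,j} - phi_{kk} phi_{k-1,k-j},  j = 1..k-1.
Step k = 1:
  phi_11 = rho(1) = -0.2466.
Step k = 2:
  phi_22 = [rho(2) - phi_11 rho(1)] / [1 - phi_11 rho(1)] = [-0.3937 - (-0.2466)(-0.2466)] / [1 - (-0.2466)(-0.2466)]
         = -0.45451156 / 0.93918844 = -0.4839.
Therefore phi_{22} = -0.4839.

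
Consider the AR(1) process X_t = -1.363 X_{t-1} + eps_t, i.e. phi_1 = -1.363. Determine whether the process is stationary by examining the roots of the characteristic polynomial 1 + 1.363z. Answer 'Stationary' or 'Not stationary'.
\text{Not stationary}

The AR(p) characteristic polynomial is P(z) = 1 + 1.363z.
Stationarity requires all roots to lie outside the unit circle, i.e. |z| > 1 for every root.
This is linear in z: 1 + (1.363) z = 0  =>  z = -1/(1.363) = -0.733676,  |z| = 0.733676.
Moduli of all roots: 0.7337.
All moduli strictly greater than 1? No.
Verdict: Not stationary.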